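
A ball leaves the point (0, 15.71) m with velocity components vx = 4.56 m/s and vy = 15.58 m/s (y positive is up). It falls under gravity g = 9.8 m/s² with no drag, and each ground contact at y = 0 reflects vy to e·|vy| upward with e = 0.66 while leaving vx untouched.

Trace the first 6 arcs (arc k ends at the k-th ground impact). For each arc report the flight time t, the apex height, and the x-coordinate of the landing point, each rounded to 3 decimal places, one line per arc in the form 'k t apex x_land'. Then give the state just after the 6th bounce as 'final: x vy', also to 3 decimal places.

1 3.984 28.095 18.168
2 3.161 12.238 32.581
3 2.086 5.331 42.094
4 1.377 2.322 48.372
5 0.909 1.012 52.516
6 0.600 0.441 55.250
final: 55.250 1.940

Arc 1: start y=15.710, vy=15.580 → t=3.984, apex=28.095, x_land=18.168, impact vy=-23.466
  bounce: vy ← 0.66·23.466 = 15.488
Arc 2: start y=0.000, vy=15.488 → t=3.161, apex=12.238, x_land=32.581, impact vy=-15.488
  bounce: vy ← 0.66·15.488 = 10.222
Arc 3: start y=0.000, vy=10.222 → t=2.086, apex=5.331, x_land=42.094, impact vy=-10.222
  bounce: vy ← 0.66·10.222 = 6.746
Arc 4: start y=0.000, vy=6.746 → t=1.377, apex=2.322, x_land=48.372, impact vy=-6.746
  bounce: vy ← 0.66·6.746 = 4.453
Arc 5: start y=0.000, vy=4.453 → t=0.909, apex=1.012, x_land=52.516, impact vy=-4.453
  bounce: vy ← 0.66·4.453 = 2.939
Arc 6: start y=0.000, vy=2.939 → t=0.600, apex=0.441, x_land=55.250, impact vy=-2.939
  bounce: vy ← 0.66·2.939 = 1.940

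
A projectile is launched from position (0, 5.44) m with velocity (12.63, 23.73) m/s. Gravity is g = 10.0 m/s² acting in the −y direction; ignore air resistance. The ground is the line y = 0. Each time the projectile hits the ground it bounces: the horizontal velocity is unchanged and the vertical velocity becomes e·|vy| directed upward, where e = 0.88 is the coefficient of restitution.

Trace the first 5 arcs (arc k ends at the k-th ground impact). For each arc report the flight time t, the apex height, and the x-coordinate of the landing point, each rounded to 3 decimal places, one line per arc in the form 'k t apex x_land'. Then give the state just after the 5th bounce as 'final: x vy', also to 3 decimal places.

Arc 1: start y=5.440, vy=23.730 → t=4.965, apex=33.596, x_land=62.710, impact vy=-25.921
  bounce: vy ← 0.88·25.921 = 22.811
Arc 2: start y=0.000, vy=22.811 → t=4.562, apex=26.016, x_land=120.329, impact vy=-22.811
  bounce: vy ← 0.88·22.811 = 20.073
Arc 3: start y=0.000, vy=20.073 → t=4.015, apex=20.147, x_land=171.035, impact vy=-20.073
  bounce: vy ← 0.88·20.073 = 17.665
Arc 4: start y=0.000, vy=17.665 → t=3.533, apex=15.602, x_land=215.656, impact vy=-17.665
  bounce: vy ← 0.88·17.665 = 15.545
Arc 5: start y=0.000, vy=15.545 → t=3.109, apex=12.082, x_land=254.922, impact vy=-15.545
  bounce: vy ← 0.88·15.545 = 13.679

1 4.965 33.596 62.710
2 4.562 26.016 120.329
3 4.015 20.147 171.035
4 3.533 15.602 215.656
5 3.109 12.082 254.922
final: 254.922 13.679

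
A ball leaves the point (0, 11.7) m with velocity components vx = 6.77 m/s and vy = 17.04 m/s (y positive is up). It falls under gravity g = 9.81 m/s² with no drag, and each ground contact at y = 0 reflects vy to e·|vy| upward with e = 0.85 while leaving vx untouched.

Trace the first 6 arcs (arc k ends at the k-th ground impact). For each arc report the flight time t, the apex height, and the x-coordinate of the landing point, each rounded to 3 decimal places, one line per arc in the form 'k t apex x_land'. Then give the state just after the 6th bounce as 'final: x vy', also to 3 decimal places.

Arc 1: start y=11.700, vy=17.040 → t=4.061, apex=26.499, x_land=27.495, impact vy=-22.802
  bounce: vy ← 0.85·22.802 = 19.381
Arc 2: start y=0.000, vy=19.381 → t=3.951, apex=19.146, x_land=54.246, impact vy=-19.381
  bounce: vy ← 0.85·19.381 = 16.474
Arc 3: start y=0.000, vy=16.474 → t=3.359, apex=13.833, x_land=76.984, impact vy=-16.474
  bounce: vy ← 0.85·16.474 = 14.003
Arc 4: start y=0.000, vy=14.003 → t=2.855, apex=9.994, x_land=96.311, impact vy=-14.003
  bounce: vy ← 0.85·14.003 = 11.903
Arc 5: start y=0.000, vy=11.903 → t=2.427, apex=7.221, x_land=112.740, impact vy=-11.903
  bounce: vy ← 0.85·11.903 = 10.117
Arc 6: start y=0.000, vy=10.117 → t=2.063, apex=5.217, x_land=126.704, impact vy=-10.117
  bounce: vy ← 0.85·10.117 = 8.600

1 4.061 26.499 27.495
2 3.951 19.146 54.246
3 3.359 13.833 76.984
4 2.855 9.994 96.311
5 2.427 7.221 112.740
6 2.063 5.217 126.704
final: 126.704 8.600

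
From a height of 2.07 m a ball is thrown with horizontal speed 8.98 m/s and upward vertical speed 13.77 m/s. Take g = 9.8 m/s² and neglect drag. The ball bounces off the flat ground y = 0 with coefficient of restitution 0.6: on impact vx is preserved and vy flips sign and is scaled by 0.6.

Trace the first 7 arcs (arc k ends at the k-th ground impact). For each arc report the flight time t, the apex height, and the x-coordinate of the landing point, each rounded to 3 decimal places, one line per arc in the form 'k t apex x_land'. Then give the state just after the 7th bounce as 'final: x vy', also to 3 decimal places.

Arc 1: start y=2.070, vy=13.770 → t=2.953, apex=11.744, x_land=26.520, impact vy=-15.172
  bounce: vy ← 0.6·15.172 = 9.103
Arc 2: start y=0.000, vy=9.103 → t=1.858, apex=4.228, x_land=43.203, impact vy=-9.103
  bounce: vy ← 0.6·9.103 = 5.462
Arc 3: start y=0.000, vy=5.462 → t=1.115, apex=1.522, x_land=53.213, impact vy=-5.462
  bounce: vy ← 0.6·5.462 = 3.277
Arc 4: start y=0.000, vy=3.277 → t=0.669, apex=0.548, x_land=59.219, impact vy=-3.277
  bounce: vy ← 0.6·3.277 = 1.966
Arc 5: start y=0.000, vy=1.966 → t=0.401, apex=0.197, x_land=62.822, impact vy=-1.966
  bounce: vy ← 0.6·1.966 = 1.180
Arc 6: start y=0.000, vy=1.180 → t=0.241, apex=0.071, x_land=64.984, impact vy=-1.180
  bounce: vy ← 0.6·1.180 = 0.708
Arc 7: start y=0.000, vy=0.708 → t=0.144, apex=0.026, x_land=66.281, impact vy=-0.708
  bounce: vy ← 0.6·0.708 = 0.425

1 2.953 11.744 26.520
2 1.858 4.228 43.203
3 1.115 1.522 53.213
4 0.669 0.548 59.219
5 0.401 0.197 62.822
6 0.241 0.071 64.984
7 0.144 0.026 66.281
final: 66.281 0.425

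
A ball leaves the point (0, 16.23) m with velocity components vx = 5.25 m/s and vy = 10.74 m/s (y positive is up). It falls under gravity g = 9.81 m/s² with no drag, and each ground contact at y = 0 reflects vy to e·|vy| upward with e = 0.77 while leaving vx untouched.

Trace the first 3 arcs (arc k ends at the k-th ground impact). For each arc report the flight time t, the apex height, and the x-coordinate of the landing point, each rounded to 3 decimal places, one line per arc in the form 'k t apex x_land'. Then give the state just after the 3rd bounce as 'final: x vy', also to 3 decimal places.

1 3.218 22.109 16.894
2 3.270 13.108 34.059
3 2.518 7.772 47.276
final: 47.276 9.508

Arc 1: start y=16.230, vy=10.740 → t=3.218, apex=22.109, x_land=16.894, impact vy=-20.827
  bounce: vy ← 0.77·20.827 = 16.037
Arc 2: start y=0.000, vy=16.037 → t=3.270, apex=13.108, x_land=34.059, impact vy=-16.037
  bounce: vy ← 0.77·16.037 = 12.349
Arc 3: start y=0.000, vy=12.349 → t=2.518, apex=7.772, x_land=47.276, impact vy=-12.349
  bounce: vy ← 0.77·12.349 = 9.508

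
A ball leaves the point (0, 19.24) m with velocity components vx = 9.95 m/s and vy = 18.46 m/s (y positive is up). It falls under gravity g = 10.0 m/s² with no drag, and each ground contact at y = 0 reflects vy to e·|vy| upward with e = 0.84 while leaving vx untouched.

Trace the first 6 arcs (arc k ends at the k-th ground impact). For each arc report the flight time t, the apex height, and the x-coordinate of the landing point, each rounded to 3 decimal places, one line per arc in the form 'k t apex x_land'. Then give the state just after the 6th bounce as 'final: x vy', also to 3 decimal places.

Arc 1: start y=19.240, vy=18.460 → t=4.540, apex=36.279, x_land=45.169, impact vy=-26.936
  bounce: vy ← 0.84·26.936 = 22.627
Arc 2: start y=0.000, vy=22.627 → t=4.525, apex=25.598, x_land=90.196, impact vy=-22.627
  bounce: vy ← 0.84·22.627 = 19.006
Arc 3: start y=0.000, vy=19.006 → t=3.801, apex=18.062, x_land=128.019, impact vy=-19.006
  bounce: vy ← 0.84·19.006 = 15.965
Arc 4: start y=0.000, vy=15.965 → t=3.193, apex=12.745, x_land=159.790, impact vy=-15.965
  bounce: vy ← 0.84·15.965 = 13.411
Arc 5: start y=0.000, vy=13.411 → t=2.682, apex=8.993, x_land=186.478, impact vy=-13.411
  bounce: vy ← 0.84·13.411 = 11.265
Arc 6: start y=0.000, vy=11.265 → t=2.253, apex=6.345, x_land=208.895, impact vy=-11.265
  bounce: vy ← 0.84·11.265 = 9.463

1 4.540 36.279 45.169
2 4.525 25.598 90.196
3 3.801 18.062 128.019
4 3.193 12.745 159.790
5 2.682 8.993 186.478
6 2.253 6.345 208.895
final: 208.895 9.463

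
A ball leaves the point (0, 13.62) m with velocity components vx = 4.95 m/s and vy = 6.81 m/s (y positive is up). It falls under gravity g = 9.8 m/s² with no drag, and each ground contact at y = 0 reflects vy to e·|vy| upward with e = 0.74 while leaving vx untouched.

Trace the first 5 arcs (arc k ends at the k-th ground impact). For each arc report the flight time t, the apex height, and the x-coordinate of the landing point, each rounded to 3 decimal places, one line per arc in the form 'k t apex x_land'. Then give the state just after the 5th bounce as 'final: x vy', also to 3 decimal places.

1 2.501 15.986 12.381
2 2.673 8.754 25.613
3 1.978 4.794 35.405
4 1.464 2.625 42.651
5 1.083 1.437 48.013
final: 48.013 3.928

Arc 1: start y=13.620, vy=6.810 → t=2.501, apex=15.986, x_land=12.381, impact vy=-17.701
  bounce: vy ← 0.74·17.701 = 13.099
Arc 2: start y=0.000, vy=13.099 → t=2.673, apex=8.754, x_land=25.613, impact vy=-13.099
  bounce: vy ← 0.74·13.099 = 9.693
Arc 3: start y=0.000, vy=9.693 → t=1.978, apex=4.794, x_land=35.405, impact vy=-9.693
  bounce: vy ← 0.74·9.693 = 7.173
Arc 4: start y=0.000, vy=7.173 → t=1.464, apex=2.625, x_land=42.651, impact vy=-7.173
  bounce: vy ← 0.74·7.173 = 5.308
Arc 5: start y=0.000, vy=5.308 → t=1.083, apex=1.437, x_land=48.013, impact vy=-5.308
  bounce: vy ← 0.74·5.308 = 3.928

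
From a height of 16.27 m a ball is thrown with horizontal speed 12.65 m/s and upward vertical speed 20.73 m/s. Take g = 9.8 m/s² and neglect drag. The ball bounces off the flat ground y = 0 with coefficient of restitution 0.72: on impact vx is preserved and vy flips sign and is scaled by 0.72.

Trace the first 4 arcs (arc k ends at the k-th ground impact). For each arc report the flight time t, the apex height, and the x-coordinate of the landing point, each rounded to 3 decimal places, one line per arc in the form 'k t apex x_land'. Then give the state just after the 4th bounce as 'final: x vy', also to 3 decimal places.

1 4.907 38.195 62.077
2 4.020 19.800 112.935
3 2.895 10.265 149.552
4 2.084 5.321 175.917
final: 175.917 7.353

Arc 1: start y=16.270, vy=20.730 → t=4.907, apex=38.195, x_land=62.077, impact vy=-27.361
  bounce: vy ← 0.72·27.361 = 19.700
Arc 2: start y=0.000, vy=19.700 → t=4.020, apex=19.800, x_land=112.935, impact vy=-19.700
  bounce: vy ← 0.72·19.700 = 14.184
Arc 3: start y=0.000, vy=14.184 → t=2.895, apex=10.265, x_land=149.552, impact vy=-14.184
  bounce: vy ← 0.72·14.184 = 10.212
Arc 4: start y=0.000, vy=10.212 → t=2.084, apex=5.321, x_land=175.917, impact vy=-10.212
  bounce: vy ← 0.72·10.212 = 7.353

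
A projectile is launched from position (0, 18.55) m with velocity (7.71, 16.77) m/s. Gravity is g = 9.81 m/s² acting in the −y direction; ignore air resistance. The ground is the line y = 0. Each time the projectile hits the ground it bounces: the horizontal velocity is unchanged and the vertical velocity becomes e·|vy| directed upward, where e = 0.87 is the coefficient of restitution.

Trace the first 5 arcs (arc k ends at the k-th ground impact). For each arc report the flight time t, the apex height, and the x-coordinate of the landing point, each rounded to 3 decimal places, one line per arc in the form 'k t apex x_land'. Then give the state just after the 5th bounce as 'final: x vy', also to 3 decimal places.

1 4.299 32.884 33.143
2 4.505 24.890 67.879
3 3.920 18.839 98.099
4 3.410 14.259 124.390
5 2.967 10.793 147.264
final: 147.264 12.660

Arc 1: start y=18.550, vy=16.770 → t=4.299, apex=32.884, x_land=33.143, impact vy=-25.400
  bounce: vy ← 0.87·25.400 = 22.098
Arc 2: start y=0.000, vy=22.098 → t=4.505, apex=24.890, x_land=67.879, impact vy=-22.098
  bounce: vy ← 0.87·22.098 = 19.226
Arc 3: start y=0.000, vy=19.226 → t=3.920, apex=18.839, x_land=98.099, impact vy=-19.226
  bounce: vy ← 0.87·19.226 = 16.726
Arc 4: start y=0.000, vy=16.726 → t=3.410, apex=14.259, x_land=124.390, impact vy=-16.726
  bounce: vy ← 0.87·16.726 = 14.552
Arc 5: start y=0.000, vy=14.552 → t=2.967, apex=10.793, x_land=147.264, impact vy=-14.552
  bounce: vy ← 0.87·14.552 = 12.660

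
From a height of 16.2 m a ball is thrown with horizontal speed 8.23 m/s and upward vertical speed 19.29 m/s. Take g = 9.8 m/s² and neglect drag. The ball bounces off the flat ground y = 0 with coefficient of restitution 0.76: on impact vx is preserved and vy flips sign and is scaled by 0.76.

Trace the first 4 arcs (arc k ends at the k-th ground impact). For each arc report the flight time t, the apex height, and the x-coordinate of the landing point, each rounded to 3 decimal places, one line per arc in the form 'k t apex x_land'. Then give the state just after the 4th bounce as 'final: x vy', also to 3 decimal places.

Arc 1: start y=16.200, vy=19.290 → t=4.648, apex=35.185, x_land=38.253, impact vy=-26.261
  bounce: vy ← 0.76·26.261 = 19.958
Arc 2: start y=0.000, vy=19.958 → t=4.073, apex=20.323, x_land=71.775, impact vy=-19.958
  bounce: vy ← 0.76·19.958 = 15.168
Arc 3: start y=0.000, vy=15.168 → t=3.096, apex=11.738, x_land=97.251, impact vy=-15.168
  bounce: vy ← 0.76·15.168 = 11.528
Arc 4: start y=0.000, vy=11.528 → t=2.353, apex=6.780, x_land=116.613, impact vy=-11.528
  bounce: vy ← 0.76·11.528 = 8.761

1 4.648 35.185 38.253
2 4.073 20.323 71.775
3 3.096 11.738 97.251
4 2.353 6.780 116.613
final: 116.613 8.761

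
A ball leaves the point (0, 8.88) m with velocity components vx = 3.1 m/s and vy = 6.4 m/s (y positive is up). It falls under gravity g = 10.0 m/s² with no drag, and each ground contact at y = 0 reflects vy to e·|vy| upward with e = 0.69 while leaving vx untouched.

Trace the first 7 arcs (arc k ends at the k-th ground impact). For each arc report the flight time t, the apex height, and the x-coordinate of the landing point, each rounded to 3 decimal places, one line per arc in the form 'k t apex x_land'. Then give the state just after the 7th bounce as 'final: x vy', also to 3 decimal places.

Arc 1: start y=8.880, vy=6.400 → t=2.118, apex=10.928, x_land=6.567, impact vy=-14.784
  bounce: vy ← 0.69·14.784 = 10.201
Arc 2: start y=0.000, vy=10.201 → t=2.040, apex=5.203, x_land=12.891, impact vy=-10.201
  bounce: vy ← 0.69·10.201 = 7.039
Arc 3: start y=0.000, vy=7.039 → t=1.408, apex=2.477, x_land=17.255, impact vy=-7.039
  bounce: vy ← 0.69·7.039 = 4.857
Arc 4: start y=0.000, vy=4.857 → t=0.971, apex=1.179, x_land=20.266, impact vy=-4.857
  bounce: vy ← 0.69·4.857 = 3.351
Arc 5: start y=0.000, vy=3.351 → t=0.670, apex=0.561, x_land=22.344, impact vy=-3.351
  bounce: vy ← 0.69·3.351 = 2.312
Arc 6: start y=0.000, vy=2.312 → t=0.462, apex=0.267, x_land=23.778, impact vy=-2.312
  bounce: vy ← 0.69·2.312 = 1.595
Arc 7: start y=0.000, vy=1.595 → t=0.319, apex=0.127, x_land=24.767, impact vy=-1.595
  bounce: vy ← 0.69·1.595 = 1.101

1 2.118 10.928 6.567
2 2.040 5.203 12.891
3 1.408 2.477 17.255
4 0.971 1.179 20.266
5 0.670 0.561 22.344
6 0.462 0.267 23.778
7 0.319 0.127 24.767
final: 24.767 1.101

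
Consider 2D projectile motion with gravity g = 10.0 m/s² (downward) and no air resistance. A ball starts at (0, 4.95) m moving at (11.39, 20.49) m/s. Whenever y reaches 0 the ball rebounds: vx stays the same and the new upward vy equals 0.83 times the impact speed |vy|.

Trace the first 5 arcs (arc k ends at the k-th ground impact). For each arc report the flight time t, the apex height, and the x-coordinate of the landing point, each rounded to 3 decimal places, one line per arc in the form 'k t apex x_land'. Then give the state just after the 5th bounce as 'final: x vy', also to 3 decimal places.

Arc 1: start y=4.950, vy=20.490 → t=4.327, apex=25.942, x_land=49.282, impact vy=-22.778
  bounce: vy ← 0.83·22.778 = 18.906
Arc 2: start y=0.000, vy=18.906 → t=3.781, apex=17.871, x_land=92.350, impact vy=-18.906
  bounce: vy ← 0.83·18.906 = 15.692
Arc 3: start y=0.000, vy=15.692 → t=3.138, apex=12.312, x_land=128.096, impact vy=-15.692
  bounce: vy ← 0.83·15.692 = 13.024
Arc 4: start y=0.000, vy=13.024 → t=2.605, apex=8.481, x_land=157.765, impact vy=-13.024
  bounce: vy ← 0.83·13.024 = 10.810
Arc 5: start y=0.000, vy=10.810 → t=2.162, apex=5.843, x_land=182.390, impact vy=-10.810
  bounce: vy ← 0.83·10.810 = 8.972

1 4.327 25.942 49.282
2 3.781 17.871 92.350
3 3.138 12.312 128.096
4 2.605 8.481 157.765
5 2.162 5.843 182.390
final: 182.390 8.972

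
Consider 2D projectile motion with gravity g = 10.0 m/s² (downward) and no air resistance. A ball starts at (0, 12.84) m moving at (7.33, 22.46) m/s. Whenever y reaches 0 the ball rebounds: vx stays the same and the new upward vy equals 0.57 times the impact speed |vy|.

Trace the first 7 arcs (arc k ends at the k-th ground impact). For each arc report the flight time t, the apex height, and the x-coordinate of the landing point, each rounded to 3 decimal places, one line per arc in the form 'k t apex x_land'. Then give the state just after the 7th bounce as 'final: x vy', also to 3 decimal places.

Arc 1: start y=12.840, vy=22.460 → t=5.005, apex=38.063, x_land=36.687, impact vy=-27.591
  bounce: vy ← 0.57·27.591 = 15.727
Arc 2: start y=0.000, vy=15.727 → t=3.145, apex=12.367, x_land=59.743, impact vy=-15.727
  bounce: vy ← 0.57·15.727 = 8.964
Arc 3: start y=0.000, vy=8.964 → t=1.793, apex=4.018, x_land=72.884, impact vy=-8.964
  bounce: vy ← 0.57·8.964 = 5.110
Arc 4: start y=0.000, vy=5.110 → t=1.022, apex=1.305, x_land=80.375, impact vy=-5.110
  bounce: vy ← 0.57·5.110 = 2.912
Arc 5: start y=0.000, vy=2.912 → t=0.582, apex=0.424, x_land=84.645, impact vy=-2.912
  bounce: vy ← 0.57·2.912 = 1.660
Arc 6: start y=0.000, vy=1.660 → t=0.332, apex=0.138, x_land=87.078, impact vy=-1.660
  bounce: vy ← 0.57·1.660 = 0.946
Arc 7: start y=0.000, vy=0.946 → t=0.189, apex=0.045, x_land=88.466, impact vy=-0.946
  bounce: vy ← 0.57·0.946 = 0.539

1 5.005 38.063 36.687
2 3.145 12.367 59.743
3 1.793 4.018 72.884
4 1.022 1.305 80.375
5 0.582 0.424 84.645
6 0.332 0.138 87.078
7 0.189 0.045 88.466
final: 88.466 0.539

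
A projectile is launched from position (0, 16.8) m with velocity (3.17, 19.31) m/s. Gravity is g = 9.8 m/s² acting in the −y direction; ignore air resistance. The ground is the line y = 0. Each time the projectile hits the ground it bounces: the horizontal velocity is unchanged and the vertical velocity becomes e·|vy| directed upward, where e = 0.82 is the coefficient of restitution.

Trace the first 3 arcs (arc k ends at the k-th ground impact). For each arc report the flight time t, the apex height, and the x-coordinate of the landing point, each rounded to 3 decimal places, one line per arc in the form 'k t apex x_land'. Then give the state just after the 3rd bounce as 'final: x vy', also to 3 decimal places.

1 4.674 35.824 14.818
2 4.434 24.088 28.875
3 3.636 16.197 40.401
final: 40.401 14.610

Arc 1: start y=16.800, vy=19.310 → t=4.674, apex=35.824, x_land=14.818, impact vy=-26.498
  bounce: vy ← 0.82·26.498 = 21.729
Arc 2: start y=0.000, vy=21.729 → t=4.434, apex=24.088, x_land=28.875, impact vy=-21.729
  bounce: vy ← 0.82·21.729 = 17.817
Arc 3: start y=0.000, vy=17.817 → t=3.636, apex=16.197, x_land=40.401, impact vy=-17.817
  bounce: vy ← 0.82·17.817 = 14.610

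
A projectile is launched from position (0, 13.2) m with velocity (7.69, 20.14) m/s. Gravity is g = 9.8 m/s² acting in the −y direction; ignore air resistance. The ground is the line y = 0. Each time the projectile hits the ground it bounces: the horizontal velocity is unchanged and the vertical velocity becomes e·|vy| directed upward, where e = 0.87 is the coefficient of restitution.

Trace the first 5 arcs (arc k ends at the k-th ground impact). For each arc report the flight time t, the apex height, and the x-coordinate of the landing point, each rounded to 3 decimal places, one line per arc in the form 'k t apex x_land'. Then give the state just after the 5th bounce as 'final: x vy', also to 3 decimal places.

1 4.685 33.895 36.029
2 4.576 25.655 71.221
3 3.981 19.418 101.838
4 3.464 14.698 128.475
5 3.014 11.125 151.649
final: 151.649 12.847

Arc 1: start y=13.200, vy=20.140 → t=4.685, apex=33.895, x_land=36.029, impact vy=-25.775
  bounce: vy ← 0.87·25.775 = 22.424
Arc 2: start y=0.000, vy=22.424 → t=4.576, apex=25.655, x_land=71.221, impact vy=-22.424
  bounce: vy ← 0.87·22.424 = 19.509
Arc 3: start y=0.000, vy=19.509 → t=3.981, apex=19.418, x_land=101.838, impact vy=-19.509
  bounce: vy ← 0.87·19.509 = 16.973
Arc 4: start y=0.000, vy=16.973 → t=3.464, apex=14.698, x_land=128.475, impact vy=-16.973
  bounce: vy ← 0.87·16.973 = 14.766
Arc 5: start y=0.000, vy=14.766 → t=3.014, apex=11.125, x_land=151.649, impact vy=-14.766
  bounce: vy ← 0.87·14.766 = 12.847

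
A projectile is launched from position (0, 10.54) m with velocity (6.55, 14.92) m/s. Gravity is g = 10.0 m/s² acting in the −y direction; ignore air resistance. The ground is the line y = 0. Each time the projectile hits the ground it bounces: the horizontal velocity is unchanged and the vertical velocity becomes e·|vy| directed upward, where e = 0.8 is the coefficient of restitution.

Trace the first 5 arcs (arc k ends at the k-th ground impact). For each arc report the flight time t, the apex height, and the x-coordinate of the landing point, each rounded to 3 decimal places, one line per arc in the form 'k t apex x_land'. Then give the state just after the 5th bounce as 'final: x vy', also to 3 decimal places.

Arc 1: start y=10.540, vy=14.920 → t=3.574, apex=21.670, x_land=23.409, impact vy=-20.818
  bounce: vy ← 0.8·20.818 = 16.655
Arc 2: start y=0.000, vy=16.655 → t=3.331, apex=13.869, x_land=45.226, impact vy=-16.655
  bounce: vy ← 0.8·16.655 = 13.324
Arc 3: start y=0.000, vy=13.324 → t=2.665, apex=8.876, x_land=62.681, impact vy=-13.324
  bounce: vy ← 0.8·13.324 = 10.659
Arc 4: start y=0.000, vy=10.659 → t=2.132, apex=5.681, x_land=76.644, impact vy=-10.659
  bounce: vy ← 0.8·10.659 = 8.527
Arc 5: start y=0.000, vy=8.527 → t=1.705, apex=3.636, x_land=87.815, impact vy=-8.527
  bounce: vy ← 0.8·8.527 = 6.822

1 3.574 21.670 23.409
2 3.331 13.869 45.226
3 2.665 8.876 62.681
4 2.132 5.681 76.644
5 1.705 3.636 87.815
final: 87.815 6.822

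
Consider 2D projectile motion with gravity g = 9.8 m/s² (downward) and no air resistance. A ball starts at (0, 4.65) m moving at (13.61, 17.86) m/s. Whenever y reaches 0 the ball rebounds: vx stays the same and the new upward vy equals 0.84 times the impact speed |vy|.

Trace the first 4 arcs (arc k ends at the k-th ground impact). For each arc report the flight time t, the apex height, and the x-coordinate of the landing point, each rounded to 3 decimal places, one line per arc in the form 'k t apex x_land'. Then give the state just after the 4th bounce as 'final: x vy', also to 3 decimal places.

Arc 1: start y=4.650, vy=17.860 → t=3.889, apex=20.924, x_land=52.928, impact vy=-20.251
  bounce: vy ← 0.84·20.251 = 17.011
Arc 2: start y=0.000, vy=17.011 → t=3.472, apex=14.764, x_land=100.178, impact vy=-17.011
  bounce: vy ← 0.84·17.011 = 14.289
Arc 3: start y=0.000, vy=14.289 → t=2.916, apex=10.418, x_land=139.867, impact vy=-14.289
  bounce: vy ← 0.84·14.289 = 12.003
Arc 4: start y=0.000, vy=12.003 → t=2.450, apex=7.351, x_land=173.206, impact vy=-12.003
  bounce: vy ← 0.84·12.003 = 10.083

1 3.889 20.924 52.928
2 3.472 14.764 100.178
3 2.916 10.418 139.867
4 2.450 7.351 173.206
final: 173.206 10.083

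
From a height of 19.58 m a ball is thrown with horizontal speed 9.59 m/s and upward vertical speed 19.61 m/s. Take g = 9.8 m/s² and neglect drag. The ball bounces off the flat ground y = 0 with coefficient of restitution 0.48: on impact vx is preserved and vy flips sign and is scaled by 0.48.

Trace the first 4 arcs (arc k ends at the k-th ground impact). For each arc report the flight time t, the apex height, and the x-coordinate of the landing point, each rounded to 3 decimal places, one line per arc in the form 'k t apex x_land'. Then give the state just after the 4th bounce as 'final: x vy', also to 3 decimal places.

1 4.829 39.200 46.314
2 2.715 9.032 72.354
3 1.303 2.081 84.853
4 0.626 0.479 90.853
final: 90.853 1.471

Arc 1: start y=19.580, vy=19.610 → t=4.829, apex=39.200, x_land=46.314, impact vy=-27.719
  bounce: vy ← 0.48·27.719 = 13.305
Arc 2: start y=0.000, vy=13.305 → t=2.715, apex=9.032, x_land=72.354, impact vy=-13.305
  bounce: vy ← 0.48·13.305 = 6.386
Arc 3: start y=0.000, vy=6.386 → t=1.303, apex=2.081, x_land=84.853, impact vy=-6.386
  bounce: vy ← 0.48·6.386 = 3.065
Arc 4: start y=0.000, vy=3.065 → t=0.626, apex=0.479, x_land=90.853, impact vy=-3.065
  bounce: vy ← 0.48·3.065 = 1.471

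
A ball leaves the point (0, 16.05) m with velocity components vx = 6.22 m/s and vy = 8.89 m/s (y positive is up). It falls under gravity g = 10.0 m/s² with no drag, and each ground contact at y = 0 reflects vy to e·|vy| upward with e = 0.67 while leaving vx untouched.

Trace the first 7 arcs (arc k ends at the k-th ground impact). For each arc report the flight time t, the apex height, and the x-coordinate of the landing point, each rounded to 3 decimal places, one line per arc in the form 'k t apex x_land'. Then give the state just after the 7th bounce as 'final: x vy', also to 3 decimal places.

Arc 1: start y=16.050, vy=8.890 → t=2.889, apex=20.002, x_land=17.970, impact vy=-20.001
  bounce: vy ← 0.67·20.001 = 13.401
Arc 2: start y=0.000, vy=13.401 → t=2.680, apex=8.979, x_land=34.640, impact vy=-13.401
  bounce: vy ← 0.67·13.401 = 8.978
Arc 3: start y=0.000, vy=8.978 → t=1.796, apex=4.031, x_land=45.809, impact vy=-8.978
  bounce: vy ← 0.67·8.978 = 6.016
Arc 4: start y=0.000, vy=6.016 → t=1.203, apex=1.809, x_land=53.293, impact vy=-6.016
  bounce: vy ← 0.67·6.016 = 4.030
Arc 5: start y=0.000, vy=4.030 → t=0.806, apex=0.812, x_land=58.307, impact vy=-4.030
  bounce: vy ← 0.67·4.030 = 2.700
Arc 6: start y=0.000, vy=2.700 → t=0.540, apex=0.365, x_land=61.666, impact vy=-2.700
  bounce: vy ← 0.67·2.700 = 1.809
Arc 7: start y=0.000, vy=1.809 → t=0.362, apex=0.164, x_land=63.916, impact vy=-1.809
  bounce: vy ← 0.67·1.809 = 1.212

1 2.889 20.002 17.970
2 2.680 8.979 34.640
3 1.796 4.031 45.809
4 1.203 1.809 53.293
5 0.806 0.812 58.307
6 0.540 0.365 61.666
7 0.362 0.164 63.916
final: 63.916 1.212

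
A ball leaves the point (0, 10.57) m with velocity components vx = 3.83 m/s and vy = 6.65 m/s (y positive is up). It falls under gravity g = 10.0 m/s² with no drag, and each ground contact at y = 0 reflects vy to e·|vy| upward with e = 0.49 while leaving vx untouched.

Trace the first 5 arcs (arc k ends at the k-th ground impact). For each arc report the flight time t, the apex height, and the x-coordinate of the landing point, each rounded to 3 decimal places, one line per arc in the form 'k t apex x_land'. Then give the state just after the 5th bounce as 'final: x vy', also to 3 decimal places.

Arc 1: start y=10.570, vy=6.650 → t=2.264, apex=12.781, x_land=8.670, impact vy=-15.988
  bounce: vy ← 0.49·15.988 = 7.834
Arc 2: start y=0.000, vy=7.834 → t=1.567, apex=3.069, x_land=14.671, impact vy=-7.834
  bounce: vy ← 0.49·7.834 = 3.839
Arc 3: start y=0.000, vy=3.839 → t=0.768, apex=0.737, x_land=17.612, impact vy=-3.839
  bounce: vy ← 0.49·3.839 = 1.881
Arc 4: start y=0.000, vy=1.881 → t=0.376, apex=0.177, x_land=19.053, impact vy=-1.881
  bounce: vy ← 0.49·1.881 = 0.922
Arc 5: start y=0.000, vy=0.922 → t=0.184, apex=0.042, x_land=19.759, impact vy=-0.922
  bounce: vy ← 0.49·0.922 = 0.452

1 2.264 12.781 8.670
2 1.567 3.069 14.671
3 0.768 0.737 17.612
4 0.376 0.177 19.053
5 0.184 0.042 19.759
final: 19.759 0.452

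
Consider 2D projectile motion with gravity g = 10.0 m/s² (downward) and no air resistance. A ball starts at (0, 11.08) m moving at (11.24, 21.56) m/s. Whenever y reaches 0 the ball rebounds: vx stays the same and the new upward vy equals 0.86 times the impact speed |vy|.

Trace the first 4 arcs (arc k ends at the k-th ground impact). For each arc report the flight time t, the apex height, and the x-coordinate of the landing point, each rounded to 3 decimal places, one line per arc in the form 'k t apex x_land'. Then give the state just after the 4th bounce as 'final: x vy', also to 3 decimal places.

1 4.776 34.322 53.682
2 4.506 25.384 104.334
3 3.875 18.774 147.894
4 3.333 13.885 185.356
final: 185.356 14.332

Arc 1: start y=11.080, vy=21.560 → t=4.776, apex=34.322, x_land=53.682, impact vy=-26.200
  bounce: vy ← 0.86·26.200 = 22.532
Arc 2: start y=0.000, vy=22.532 → t=4.506, apex=25.384, x_land=104.334, impact vy=-22.532
  bounce: vy ← 0.86·22.532 = 19.377
Arc 3: start y=0.000, vy=19.377 → t=3.875, apex=18.774, x_land=147.894, impact vy=-19.377
  bounce: vy ← 0.86·19.377 = 16.665
Arc 4: start y=0.000, vy=16.665 → t=3.333, apex=13.885, x_land=185.356, impact vy=-16.665
  bounce: vy ← 0.86·16.665 = 14.332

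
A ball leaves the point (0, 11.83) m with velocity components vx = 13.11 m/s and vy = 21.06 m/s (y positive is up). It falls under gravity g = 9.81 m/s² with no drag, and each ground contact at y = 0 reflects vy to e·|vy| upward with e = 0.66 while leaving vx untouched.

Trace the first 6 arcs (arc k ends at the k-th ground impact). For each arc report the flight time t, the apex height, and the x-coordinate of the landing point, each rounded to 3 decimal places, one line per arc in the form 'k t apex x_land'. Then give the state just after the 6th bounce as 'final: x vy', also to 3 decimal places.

Arc 1: start y=11.830, vy=21.060 → t=4.796, apex=34.436, x_land=62.881, impact vy=-25.993
  bounce: vy ← 0.66·25.993 = 17.155
Arc 2: start y=0.000, vy=17.155 → t=3.498, apex=15.000, x_land=108.733, impact vy=-17.155
  bounce: vy ← 0.66·17.155 = 11.322
Arc 3: start y=0.000, vy=11.322 → t=2.308, apex=6.534, x_land=138.996, impact vy=-11.322
  bounce: vy ← 0.66·11.322 = 7.473
Arc 4: start y=0.000, vy=7.473 → t=1.524, apex=2.846, x_land=158.969, impact vy=-7.473
  bounce: vy ← 0.66·7.473 = 4.932
Arc 5: start y=0.000, vy=4.932 → t=1.006, apex=1.240, x_land=172.152, impact vy=-4.932
  bounce: vy ← 0.66·4.932 = 3.255
Arc 6: start y=0.000, vy=3.255 → t=0.664, apex=0.540, x_land=180.852, impact vy=-3.255
  bounce: vy ← 0.66·3.255 = 2.148

1 4.796 34.436 62.881
2 3.498 15.000 108.733
3 2.308 6.534 138.996
4 1.524 2.846 158.969
5 1.006 1.240 172.152
6 0.664 0.540 180.852
final: 180.852 2.148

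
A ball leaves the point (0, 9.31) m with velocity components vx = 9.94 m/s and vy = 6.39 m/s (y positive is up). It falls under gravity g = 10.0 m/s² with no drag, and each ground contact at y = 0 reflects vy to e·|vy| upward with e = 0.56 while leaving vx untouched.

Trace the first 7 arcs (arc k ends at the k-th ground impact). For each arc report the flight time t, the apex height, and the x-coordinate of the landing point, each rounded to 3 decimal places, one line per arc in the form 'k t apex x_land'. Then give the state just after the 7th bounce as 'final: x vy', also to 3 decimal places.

Arc 1: start y=9.310, vy=6.390 → t=2.146, apex=11.352, x_land=21.329, impact vy=-15.068
  bounce: vy ← 0.56·15.068 = 8.438
Arc 2: start y=0.000, vy=8.438 → t=1.688, apex=3.560, x_land=38.103, impact vy=-8.438
  bounce: vy ← 0.56·8.438 = 4.725
Arc 3: start y=0.000, vy=4.725 → t=0.945, apex=1.116, x_land=47.497, impact vy=-4.725
  bounce: vy ← 0.56·4.725 = 2.646
Arc 4: start y=0.000, vy=2.646 → t=0.529, apex=0.350, x_land=52.757, impact vy=-2.646
  bounce: vy ← 0.56·2.646 = 1.482
Arc 5: start y=0.000, vy=1.482 → t=0.296, apex=0.110, x_land=55.703, impact vy=-1.482
  bounce: vy ← 0.56·1.482 = 0.830
Arc 6: start y=0.000, vy=0.830 → t=0.166, apex=0.034, x_land=57.353, impact vy=-0.830
  bounce: vy ← 0.56·0.830 = 0.465
Arc 7: start y=0.000, vy=0.465 → t=0.093, apex=0.011, x_land=58.277, impact vy=-0.465
  bounce: vy ← 0.56·0.465 = 0.260

1 2.146 11.352 21.329
2 1.688 3.560 38.103
3 0.945 1.116 47.497
4 0.529 0.350 52.757
5 0.296 0.110 55.703
6 0.166 0.034 57.353
7 0.093 0.011 58.277
final: 58.277 0.260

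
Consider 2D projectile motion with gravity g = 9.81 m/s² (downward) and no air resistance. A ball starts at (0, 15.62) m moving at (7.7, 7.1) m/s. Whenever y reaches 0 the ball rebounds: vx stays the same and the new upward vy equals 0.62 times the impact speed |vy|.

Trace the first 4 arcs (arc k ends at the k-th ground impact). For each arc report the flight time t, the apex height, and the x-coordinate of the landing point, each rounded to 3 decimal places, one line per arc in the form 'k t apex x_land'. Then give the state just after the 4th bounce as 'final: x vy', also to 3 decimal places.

1 2.649 18.189 20.401
2 2.388 6.992 38.787
3 1.480 2.688 50.187
4 0.918 1.033 57.255
final: 57.255 2.791

Arc 1: start y=15.620, vy=7.100 → t=2.649, apex=18.189, x_land=20.401, impact vy=-18.891
  bounce: vy ← 0.62·18.891 = 11.712
Arc 2: start y=0.000, vy=11.712 → t=2.388, apex=6.992, x_land=38.787, impact vy=-11.712
  bounce: vy ← 0.62·11.712 = 7.262
Arc 3: start y=0.000, vy=7.262 → t=1.480, apex=2.688, x_land=50.187, impact vy=-7.262
  bounce: vy ← 0.62·7.262 = 4.502
Arc 4: start y=0.000, vy=4.502 → t=0.918, apex=1.033, x_land=57.255, impact vy=-4.502
  bounce: vy ← 0.62·4.502 = 2.791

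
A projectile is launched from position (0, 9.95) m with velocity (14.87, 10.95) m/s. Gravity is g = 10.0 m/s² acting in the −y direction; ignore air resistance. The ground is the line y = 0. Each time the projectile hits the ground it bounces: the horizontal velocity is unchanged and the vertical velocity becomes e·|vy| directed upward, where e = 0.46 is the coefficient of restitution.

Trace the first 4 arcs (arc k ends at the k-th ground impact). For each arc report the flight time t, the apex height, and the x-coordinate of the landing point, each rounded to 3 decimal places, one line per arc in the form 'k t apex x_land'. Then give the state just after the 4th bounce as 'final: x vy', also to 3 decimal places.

Arc 1: start y=9.950, vy=10.950 → t=2.881, apex=15.945, x_land=42.837, impact vy=-17.858
  bounce: vy ← 0.46·17.858 = 8.215
Arc 2: start y=0.000, vy=8.215 → t=1.643, apex=3.374, x_land=67.268, impact vy=-8.215
  bounce: vy ← 0.46·8.215 = 3.779
Arc 3: start y=0.000, vy=3.779 → t=0.756, apex=0.714, x_land=78.505, impact vy=-3.779
  bounce: vy ← 0.46·3.779 = 1.738
Arc 4: start y=0.000, vy=1.738 → t=0.348, apex=0.151, x_land=83.675, impact vy=-1.738
  bounce: vy ← 0.46·1.738 = 0.800

1 2.881 15.945 42.837
2 1.643 3.374 67.268
3 0.756 0.714 78.505
4 0.348 0.151 83.675
final: 83.675 0.800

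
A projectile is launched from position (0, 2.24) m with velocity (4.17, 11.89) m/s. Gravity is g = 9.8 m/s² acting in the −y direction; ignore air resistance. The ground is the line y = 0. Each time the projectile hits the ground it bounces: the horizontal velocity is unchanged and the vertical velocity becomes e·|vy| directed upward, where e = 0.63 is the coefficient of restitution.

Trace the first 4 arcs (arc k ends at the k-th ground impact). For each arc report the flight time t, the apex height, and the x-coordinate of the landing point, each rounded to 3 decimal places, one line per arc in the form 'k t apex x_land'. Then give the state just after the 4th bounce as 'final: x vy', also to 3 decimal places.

1 2.602 9.453 10.851
2 1.750 3.752 18.149
3 1.103 1.489 22.747
4 0.695 0.591 25.643
final: 25.643 2.144

Arc 1: start y=2.240, vy=11.890 → t=2.602, apex=9.453, x_land=10.851, impact vy=-13.612
  bounce: vy ← 0.63·13.612 = 8.575
Arc 2: start y=0.000, vy=8.575 → t=1.750, apex=3.752, x_land=18.149, impact vy=-8.575
  bounce: vy ← 0.63·8.575 = 5.402
Arc 3: start y=0.000, vy=5.402 → t=1.103, apex=1.489, x_land=22.747, impact vy=-5.402
  bounce: vy ← 0.63·5.402 = 3.404
Arc 4: start y=0.000, vy=3.404 → t=0.695, apex=0.591, x_land=25.643, impact vy=-3.404
  bounce: vy ← 0.63·3.404 = 2.144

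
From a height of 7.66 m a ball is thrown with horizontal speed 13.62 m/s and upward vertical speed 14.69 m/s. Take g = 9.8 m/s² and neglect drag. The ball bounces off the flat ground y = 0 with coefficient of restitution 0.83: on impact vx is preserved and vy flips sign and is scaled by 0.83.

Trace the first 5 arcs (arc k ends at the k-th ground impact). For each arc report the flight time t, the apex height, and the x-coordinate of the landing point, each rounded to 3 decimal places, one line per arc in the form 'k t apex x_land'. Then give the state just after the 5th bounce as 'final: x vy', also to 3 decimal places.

Arc 1: start y=7.660, vy=14.690 → t=3.451, apex=18.670, x_land=47.002, impact vy=-19.129
  bounce: vy ← 0.83·19.129 = 15.877
Arc 2: start y=0.000, vy=15.877 → t=3.240, apex=12.862, x_land=91.135, impact vy=-15.877
  bounce: vy ← 0.83·15.877 = 13.178
Arc 3: start y=0.000, vy=13.178 → t=2.689, apex=8.860, x_land=127.765, impact vy=-13.178
  bounce: vy ← 0.83·13.178 = 10.938
Arc 4: start y=0.000, vy=10.938 → t=2.232, apex=6.104, x_land=158.168, impact vy=-10.938
  bounce: vy ← 0.83·10.938 = 9.078
Arc 5: start y=0.000, vy=9.078 → t=1.853, apex=4.205, x_land=183.402, impact vy=-9.078
  bounce: vy ← 0.83·9.078 = 7.535

1 3.451 18.670 47.002
2 3.240 12.862 91.135
3 2.689 8.860 127.765
4 2.232 6.104 158.168
5 1.853 4.205 183.402
final: 183.402 7.535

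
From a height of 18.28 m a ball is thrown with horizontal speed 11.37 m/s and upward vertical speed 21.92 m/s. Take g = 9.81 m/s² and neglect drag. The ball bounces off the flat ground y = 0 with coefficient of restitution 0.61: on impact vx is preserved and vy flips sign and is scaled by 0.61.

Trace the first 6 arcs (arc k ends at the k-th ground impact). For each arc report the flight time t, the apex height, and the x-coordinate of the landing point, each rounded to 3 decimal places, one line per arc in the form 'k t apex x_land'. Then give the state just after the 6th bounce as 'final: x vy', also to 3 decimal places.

1 5.187 42.770 58.980
2 3.603 15.915 99.941
3 2.198 5.922 124.927
4 1.341 2.204 140.169
5 0.818 0.820 149.466
6 0.499 0.305 155.137
final: 155.137 1.492

Arc 1: start y=18.280, vy=21.920 → t=5.187, apex=42.770, x_land=58.980, impact vy=-28.968
  bounce: vy ← 0.61·28.968 = 17.670
Arc 2: start y=0.000, vy=17.670 → t=3.603, apex=15.915, x_land=99.941, impact vy=-17.670
  bounce: vy ← 0.61·17.670 = 10.779
Arc 3: start y=0.000, vy=10.779 → t=2.198, apex=5.922, x_land=124.927, impact vy=-10.779
  bounce: vy ← 0.61·10.779 = 6.575
Arc 4: start y=0.000, vy=6.575 → t=1.341, apex=2.204, x_land=140.169, impact vy=-6.575
  bounce: vy ← 0.61·6.575 = 4.011
Arc 5: start y=0.000, vy=4.011 → t=0.818, apex=0.820, x_land=149.466, impact vy=-4.011
  bounce: vy ← 0.61·4.011 = 2.447
Arc 6: start y=0.000, vy=2.447 → t=0.499, apex=0.305, x_land=155.137, impact vy=-2.447
  bounce: vy ← 0.61·2.447 = 1.492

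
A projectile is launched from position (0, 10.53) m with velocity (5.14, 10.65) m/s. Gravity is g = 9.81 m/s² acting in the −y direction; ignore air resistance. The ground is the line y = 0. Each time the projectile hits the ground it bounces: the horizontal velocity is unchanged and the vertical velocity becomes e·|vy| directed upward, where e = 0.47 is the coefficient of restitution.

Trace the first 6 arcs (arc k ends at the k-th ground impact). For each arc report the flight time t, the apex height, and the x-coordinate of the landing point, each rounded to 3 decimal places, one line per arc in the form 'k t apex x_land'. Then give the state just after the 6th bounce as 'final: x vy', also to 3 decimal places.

1 2.909 16.311 14.953
2 1.714 3.603 23.764
3 0.806 0.796 27.905
4 0.379 0.176 29.851
5 0.178 0.039 30.766
6 0.084 0.009 31.196
final: 31.196 0.193

Arc 1: start y=10.530, vy=10.650 → t=2.909, apex=16.311, x_land=14.953, impact vy=-17.889
  bounce: vy ← 0.47·17.889 = 8.408
Arc 2: start y=0.000, vy=8.408 → t=1.714, apex=3.603, x_land=23.764, impact vy=-8.408
  bounce: vy ← 0.47·8.408 = 3.952
Arc 3: start y=0.000, vy=3.952 → t=0.806, apex=0.796, x_land=27.905, impact vy=-3.952
  bounce: vy ← 0.47·3.952 = 1.857
Arc 4: start y=0.000, vy=1.857 → t=0.379, apex=0.176, x_land=29.851, impact vy=-1.857
  bounce: vy ← 0.47·1.857 = 0.873
Arc 5: start y=0.000, vy=0.873 → t=0.178, apex=0.039, x_land=30.766, impact vy=-0.873
  bounce: vy ← 0.47·0.873 = 0.410
Arc 6: start y=0.000, vy=0.410 → t=0.084, apex=0.009, x_land=31.196, impact vy=-0.410
  bounce: vy ← 0.47·0.410 = 0.193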